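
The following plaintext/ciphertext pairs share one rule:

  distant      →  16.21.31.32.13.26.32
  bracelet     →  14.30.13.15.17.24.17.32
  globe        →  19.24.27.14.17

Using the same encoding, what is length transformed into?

24.17.26.19.32.20

d is letter #4 and maps to 16: an offset of 12. Each letter is replaced by its alphabet position (a=1..z=26) + 12.
For length: l=12→24, e=5→17, n=14→26, g=7→19, t=20→32, h=8→20.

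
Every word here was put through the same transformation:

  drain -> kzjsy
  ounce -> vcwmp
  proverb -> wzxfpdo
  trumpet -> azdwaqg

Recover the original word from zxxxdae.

sponsor

Letter i (0-indexed) is shifted by i+7, so successive shifts are 7, 8, 9, ….
Undoing it on zxxxdae: z−7=s, x−8=p, x−9=o, x−10=n, d−11=s, a−12=o, e−13=r.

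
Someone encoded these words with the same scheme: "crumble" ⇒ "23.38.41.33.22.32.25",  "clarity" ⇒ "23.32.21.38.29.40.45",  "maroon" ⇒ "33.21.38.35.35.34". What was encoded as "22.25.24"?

Each letter is replaced by its alphabet position (a=1..z=26) + 20.
Decoding 22.25.24: 22→(22−20)÷1=2=b, 25→(25−20)÷1=5=e, 24→(24−20)÷1=4=d.

bed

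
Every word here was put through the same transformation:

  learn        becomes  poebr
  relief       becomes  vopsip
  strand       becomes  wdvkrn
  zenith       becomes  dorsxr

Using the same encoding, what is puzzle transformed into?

tedjpo

Shifts by position in learn: pos 0: l→p (+4), pos 1: e→o (+10), pos 2: a→e (+4), pos 3: r→b (+10) — repeating every 2. It's a Vigenère-style cipher with numeric key [4,10]: position i shifts by key[i mod 2].
On puzzle: p+4=t, u+10=e, z+4=d, z+10=j, l+4=p, e+10=o.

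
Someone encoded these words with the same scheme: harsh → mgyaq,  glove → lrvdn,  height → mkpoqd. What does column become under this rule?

In harsh: h→m is +5, a→g is +6, r→y is +7, s→a is +8 — the shift increases by 1 each position. The shift increases by 1 at each position, starting from +5: 5, 6, 7, ….
On column: c+5=h, o+6=u, l+7=s, u+8=c, m+9=v, n+10=x.

huscvx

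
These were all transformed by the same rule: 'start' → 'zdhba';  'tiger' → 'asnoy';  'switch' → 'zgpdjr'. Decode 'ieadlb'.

Shifts by position in start: pos 0: s→z (+7), pos 1: t→d (+10), pos 2: a→h (+7), pos 3: r→b (+10) — repeating every 2. The shifts repeat in a cycle of length 2: positions 0,1,… shift by +7, +10, then the pattern repeats.
Decoding ieadlb: i−7=b, e−10=u, a−7=t, d−10=t, l−7=e, b−10=r.

butter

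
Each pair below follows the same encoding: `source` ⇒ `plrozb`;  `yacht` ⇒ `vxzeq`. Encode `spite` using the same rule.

pmfqb

Compare letters: s→p is +23, o→l is +23, u→r is +23 — a constant shift. Every letter moves 23 places later in the alphabet, wrapping around z→a.
On spite: s+23=p, p+23=m, i+23=f, t+23=q, e+23=b.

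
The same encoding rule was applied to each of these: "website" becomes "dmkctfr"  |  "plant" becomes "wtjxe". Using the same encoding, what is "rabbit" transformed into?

yikltf

In website: w→d is +7, e→m is +8, b→k is +9, s→c is +10 — the shift increases by 1 each position. The shift increases by 1 at each position, starting from +7: 7, 8, 9, ….
For rabbit: r+7=y, a+8=i, b+9=k, b+10=l, i+11=t, t+12=f.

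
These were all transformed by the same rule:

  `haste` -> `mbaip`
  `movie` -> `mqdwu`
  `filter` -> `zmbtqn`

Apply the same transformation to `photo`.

wbwpx

The output letters match the input read backwards, each shifted +8: haste reversed is etsah. Two steps: reverse the string, then apply a Caesar shift of +8.
For photo: reverse → otohp; then shift: o+8=w, t+8=b, o+8=w, h+8=p, p+8=x.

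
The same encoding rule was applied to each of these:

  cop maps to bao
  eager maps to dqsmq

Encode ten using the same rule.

The output letters match the input read backwards, each shifted +12: cop reversed is poc. The word is reversed, then every letter is shifted forward by 12.
For ten: reverse → net; then shift: n+12=z, e+12=q, t+12=f.

zqf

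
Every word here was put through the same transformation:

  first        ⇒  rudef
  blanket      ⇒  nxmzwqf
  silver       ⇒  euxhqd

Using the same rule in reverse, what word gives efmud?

stair

Compare letters: f→r is +12, i→u is +12, r→d is +12 — a constant shift. Every letter moves 12 places later in the alphabet, wrapping around z→a.
Reversing it on efmud: e−12=s, f−12=t, m−12=a, u−12=i, d−12=r.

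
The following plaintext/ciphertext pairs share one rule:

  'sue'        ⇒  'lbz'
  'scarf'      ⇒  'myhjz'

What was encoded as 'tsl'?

elm

The output letters match the input read backwards, each shifted +7: sue reversed is eus. Read the word backwards and shift each letter +7.
Reversing it on tsl: shift back: t−7=m, s−7=l, l−7=e → mle; then reverse → elm.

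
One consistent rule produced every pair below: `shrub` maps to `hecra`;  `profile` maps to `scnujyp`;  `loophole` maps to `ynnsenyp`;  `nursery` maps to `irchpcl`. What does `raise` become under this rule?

s(18)→h(7) and h(7)→e(4) fit y≡5x+21 (mod 26); the inverse of 5 mod 26 is 21. Each letter's alphabet position (a=0..z=25) is mapped through 5·x+21 mod 26 — an affine cipher.
On raise: r(17)→5·17+21≡2=c; a(0)→5·0+21≡21=v; i(8)→5·8+21≡9=j; s(18)→5·18+21≡7=h; e(4)→5·4+21≡15=p (all mod 26).

cvjhp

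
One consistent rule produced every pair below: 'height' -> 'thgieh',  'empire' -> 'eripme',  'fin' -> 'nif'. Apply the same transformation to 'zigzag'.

gazgiz

The output letters match the input read backwards: height reversed is thgieh. The word is simply reversed.
For zigzag: reverse → gazgiz.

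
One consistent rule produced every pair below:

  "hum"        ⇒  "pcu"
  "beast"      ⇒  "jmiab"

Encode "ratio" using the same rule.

Compare letters: h→p is +8, u→c is +8, m→u is +8 — a constant shift. This is a Caesar cipher with shift 8.
Applying it to ratio: r+8=z, a+8=i, t+8=b, i+8=q, o+8=w.

zibqw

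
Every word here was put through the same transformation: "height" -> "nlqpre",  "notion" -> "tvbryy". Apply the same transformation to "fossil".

In height: h→n is +6, e→l is +7, i→q is +8, g→p is +9 — the shift increases by 1 each position. The shift increases by 1 at each position, starting from +6: 6, 7, 8, ….
For fossil: f+6=l, o+7=v, s+8=a, s+9=b, i+10=s, l+11=w.

lvabsw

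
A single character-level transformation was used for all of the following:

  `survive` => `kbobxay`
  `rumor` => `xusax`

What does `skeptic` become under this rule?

The output letters match the input read backwards, each shifted +6: survive reversed is evivrus. Two steps: reverse the string, then apply a Caesar shift of +6.
On skeptic: reverse → citpeks; then shift: c+6=i, i+6=o, t+6=z, p+6=v, e+6=k, k+6=q, s+6=y.

iozvkqy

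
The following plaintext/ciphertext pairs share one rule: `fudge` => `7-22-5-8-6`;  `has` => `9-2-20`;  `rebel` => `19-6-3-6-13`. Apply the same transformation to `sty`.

20-21-26

f is letter #6 and maps to 7: an offset of 1. The number is (letter's place in the alphabet, a=1) + 1.
On sty: s=19→20, t=20→21, y=25→26.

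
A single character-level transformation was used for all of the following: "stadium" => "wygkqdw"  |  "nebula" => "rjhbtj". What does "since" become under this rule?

In stadium: s→w is +4, t→y is +5, a→g is +6, d→k is +7 — the shift increases by 1 each position. Letter i (0-indexed) is shifted by i+4, so successive shifts are 4, 5, 6, ….
For since: s+4=w, i+5=n, n+6=t, c+7=j, e+8=m.

wntjm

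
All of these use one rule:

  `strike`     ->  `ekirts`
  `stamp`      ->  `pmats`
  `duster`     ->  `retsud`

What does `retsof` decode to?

The output letters match the input read backwards: strike reversed is ekirts. The word is simply reversed.
Decoding retsof: then reverse → foster.

foster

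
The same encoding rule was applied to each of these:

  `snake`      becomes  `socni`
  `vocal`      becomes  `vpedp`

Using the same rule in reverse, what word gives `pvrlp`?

pupil

In snake: s→s is +0, n→o is +1, a→c is +2, k→n is +3 — the shift increases by 1 each position. Letter i (0-indexed) is shifted by i+0, so successive shifts are 0, 1, 2, ….
Undoing it on pvrlp: p−0=p, v−1=u, r−2=p, l−3=i, p−4=l.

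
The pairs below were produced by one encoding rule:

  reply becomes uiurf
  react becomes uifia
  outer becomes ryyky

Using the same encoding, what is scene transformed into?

vgjtl

Each letter shifts forward by (position + 3), i.e. 3, 4, 5, … — the shift grows by one for each successive letter.
On scene: s+3=v, c+4=g, e+5=j, n+6=t, e+7=l.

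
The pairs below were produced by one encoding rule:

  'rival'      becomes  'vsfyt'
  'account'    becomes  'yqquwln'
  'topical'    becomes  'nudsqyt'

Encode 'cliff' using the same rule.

r(17)→v(21) and i(8)→s(18) fit y≡9x+24 (mod 26); the inverse of 9 mod 26 is 3. Each letter's alphabet position (a=0..z=25) is mapped through 9·x+24 mod 26 — an affine cipher.
On cliff: c(2)→9·2+24≡16=q; l(11)→9·11+24≡19=t; i(8)→9·8+24≡18=s; f(5)→9·5+24≡17=r; f(5)→9·5+24≡17=r (all mod 26).

qtsrr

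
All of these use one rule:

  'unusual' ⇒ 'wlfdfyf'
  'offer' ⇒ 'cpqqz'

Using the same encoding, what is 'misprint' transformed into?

Two steps: reverse the string, then apply a Caesar shift of +11.
For misprint: reverse → tnirpsim; then shift: t+11=e, n+11=y, i+11=t, r+11=c, p+11=a, s+11=d, i+11=t, m+11=x.

eytcadtx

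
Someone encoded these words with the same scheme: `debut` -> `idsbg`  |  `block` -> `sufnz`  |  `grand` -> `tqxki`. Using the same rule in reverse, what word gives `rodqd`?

where

d(3)→i(8) and e(4)→d(3) fit y≡21x+23 (mod 26); the inverse of 21 mod 26 is 5. Each letter's alphabet position (a=0..z=25) is mapped through 21·x+23 mod 26 — an affine cipher.
Reversing it on rodqd: r(17)→5·(17−23)≡22=w; o(14)→5·(14−23)≡7=h; d(3)→5·(3−23)≡4=e; q(16)→5·(16−23)≡17=r; d(3)→5·(3−23)≡4=e (all mod 26).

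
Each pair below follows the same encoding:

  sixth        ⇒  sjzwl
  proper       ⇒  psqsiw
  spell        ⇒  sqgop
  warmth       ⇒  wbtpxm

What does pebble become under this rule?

pfdepj

In sixth: s→s is +0, i→j is +1, x→z is +2, t→w is +3 — the shift increases by 1 each position. The shift increases by 1 at each position, starting from +0: 0, 1, 2, ….
For pebble: p+0=p, e+1=f, b+2=d, b+3=e, l+4=p, e+5=j.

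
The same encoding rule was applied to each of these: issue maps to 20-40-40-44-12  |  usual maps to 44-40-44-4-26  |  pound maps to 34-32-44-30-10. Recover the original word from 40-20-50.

i(#9)→20 and s(#19)→40: differences scale by 2, so n = 2·pos + 2. Each letter becomes 2×(its alphabet position, a=1..z=26) + 2.
Reversing it on 40-20-50: 40→(40−2)÷2=19=s, 20→(20−2)÷2=9=i, 50→(50−2)÷2=24=x.

six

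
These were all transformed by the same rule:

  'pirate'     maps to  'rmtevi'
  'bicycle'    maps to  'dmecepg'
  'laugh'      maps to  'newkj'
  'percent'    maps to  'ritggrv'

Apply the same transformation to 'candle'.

Shifts by position in pirate: pos 0: p→r (+2), pos 1: i→m (+4), pos 2: r→t (+2), pos 3: a→e (+4) — repeating every 2. It's a Vigenère-style cipher with numeric key [2,4]: position i shifts by key[i mod 2].
On candle: c+2=e, a+4=e, n+2=p, d+4=h, l+2=n, e+4=i.

eephni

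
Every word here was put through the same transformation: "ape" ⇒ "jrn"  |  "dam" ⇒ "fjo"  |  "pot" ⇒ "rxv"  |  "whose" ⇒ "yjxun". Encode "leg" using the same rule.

nni

Two shifts are in play — +9 for a/e/i/o/u, +2 for every other letter.
Applying it to leg: l(cons)+2=n, e(vowel)+9=n, g(cons)+2=i.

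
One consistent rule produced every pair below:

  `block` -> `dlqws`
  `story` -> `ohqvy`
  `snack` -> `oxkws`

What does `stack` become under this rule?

b(1)→d(3) and l(11)→l(11) fit y≡19x+10 (mod 26); the inverse of 19 mod 26 is 11. Each letter's alphabet position (a=0..z=25) is mapped through 19·x+10 mod 26 — an affine cipher.
On stack: s(18)→19·18+10≡14=o; t(19)→19·19+10≡7=h; a(0)→19·0+10≡10=k; c(2)→19·2+10≡22=w; k(10)→19·10+10≡18=s (all mod 26).

ohkws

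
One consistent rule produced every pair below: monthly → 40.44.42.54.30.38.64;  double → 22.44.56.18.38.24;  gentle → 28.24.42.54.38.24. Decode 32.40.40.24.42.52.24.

m(#13)→40 and o(#15)→44: differences scale by 2, so n = 2·pos + 14. With a=1..z=26, the number is 2·pos + 14.
Decoding 32.40.40.24.42.52.24: 32→(32−14)÷2=9=i, 40→(40−14)÷2=13=m, 40→(40−14)÷2=13=m, 24→(24−14)÷2=5=e, 42→(42−14)÷2=14=n, 52→(52−14)÷2=19=s, 24→(24−14)÷2=5=e.

immense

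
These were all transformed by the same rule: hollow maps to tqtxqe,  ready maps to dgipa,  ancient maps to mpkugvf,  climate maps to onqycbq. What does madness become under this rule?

Shifts by position in hollow: pos 0: h→t (+12), pos 1: o→q (+2), pos 2: l→t (+8), pos 3: l→x (+12), pos 4: o→q (+2), pos 5: w→e (+8) — repeating every 3. The shifts repeat in a cycle of length 3: positions 0,1,… shift by +12, +2, +8, then the pattern repeats.
Applying it to madness: m+12=y, a+2=c, d+8=l, n+12=z, e+2=g, s+8=a, s+12=e.

yclzgae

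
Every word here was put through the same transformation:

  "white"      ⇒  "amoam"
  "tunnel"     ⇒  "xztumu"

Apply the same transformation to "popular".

In white: w→a is +4, h→m is +5, i→o is +6, t→a is +7 — the shift increases by 1 each position. Each letter shifts forward by (position + 4), i.e. 4, 5, 6, … — the shift grows by one for each successive letter.
On popular: p+4=t, o+5=t, p+6=v, u+7=b, l+8=t, a+9=j, r+10=b.

ttvbtjb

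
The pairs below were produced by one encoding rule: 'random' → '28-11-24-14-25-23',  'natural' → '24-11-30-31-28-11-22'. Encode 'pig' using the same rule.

The number is (letter's place in the alphabet, a=1) + 10.
For pig: p=16→26, i=9→19, g=7→17.

26-19-17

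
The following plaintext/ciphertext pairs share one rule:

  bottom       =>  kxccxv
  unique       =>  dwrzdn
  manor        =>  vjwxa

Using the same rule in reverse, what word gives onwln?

Each letter is shifted forward by 9 in the alphabet (a Caesar shift of +9).
Undoing it on onwln: o−9=f, n−9=e, w−9=n, l−9=c, n−9=e.

fence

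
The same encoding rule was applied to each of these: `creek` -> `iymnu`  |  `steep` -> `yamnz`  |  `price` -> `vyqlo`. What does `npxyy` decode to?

In creek: c→i is +6, r→y is +7, e→m is +8, e→n is +9 — the shift increases by 1 each position. Letter i (0-indexed) is shifted by i+6, so successive shifts are 6, 7, 8, ….
Decoding npxyy: n−6=h, p−7=i, x−8=p, y−9=p, y−10=o.

hippo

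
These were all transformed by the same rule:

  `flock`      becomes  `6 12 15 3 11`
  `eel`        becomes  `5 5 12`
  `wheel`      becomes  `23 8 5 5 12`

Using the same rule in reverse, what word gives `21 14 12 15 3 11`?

f is letter #6 and maps to 6: an offset of 0. Letters become their 1-indexed alphabet positions: a=1 … z=26.
Reversing it on 21 14 12 15 3 11: 21=u, 14=n, 12=l, 15=o, 3=c, 11=k.

unlock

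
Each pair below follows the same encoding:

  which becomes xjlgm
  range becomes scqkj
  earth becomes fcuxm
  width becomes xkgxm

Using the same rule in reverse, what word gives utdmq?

In which: w→x is +1, h→j is +2, i→l is +3, c→g is +4 — the shift increases by 1 each position. Letter i (0-indexed) is shifted by i+1, so successive shifts are 1, 2, 3, ….
Reversing it on utdmq: u−1=t, t−2=r, d−3=a, m−4=i, q−5=l.

trail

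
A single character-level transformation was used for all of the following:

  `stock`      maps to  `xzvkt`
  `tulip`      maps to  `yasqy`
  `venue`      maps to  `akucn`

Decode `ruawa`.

motor

Letter i (0-indexed) is shifted by i+5, so successive shifts are 5, 6, 7, ….
Decoding ruawa: r−5=m, u−6=o, a−7=t, w−8=o, a−9=r.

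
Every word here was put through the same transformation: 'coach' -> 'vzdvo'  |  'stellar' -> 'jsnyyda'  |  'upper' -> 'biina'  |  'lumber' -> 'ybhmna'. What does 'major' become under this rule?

c(2)→v(21) and o(14)→z(25) fit y≡9x+3 (mod 26); the inverse of 9 mod 26 is 3. This is an affine cipher: with a=0,…,z=25, each position x becomes (9x+3) mod 26.
For major: m(12)→9·12+3≡7=h; a(0)→9·0+3≡3=d; j(9)→9·9+3≡6=g; o(14)→9·14+3≡25=z; r(17)→9·17+3≡0=a (all mod 26).

hdgza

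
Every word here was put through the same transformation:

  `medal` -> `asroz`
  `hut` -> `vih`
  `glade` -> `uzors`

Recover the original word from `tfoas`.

frame

Compare letters: m→a is +14, e→s is +14, d→r is +14 — a constant shift. Each letter is shifted forward by 14 in the alphabet (a Caesar shift of +14).
Undoing it on tfoas: t−14=f, f−14=r, o−14=a, a−14=m, s−14=e.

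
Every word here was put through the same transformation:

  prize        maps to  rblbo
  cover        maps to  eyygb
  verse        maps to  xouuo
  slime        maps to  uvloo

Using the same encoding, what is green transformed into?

ibhgx

Shifts by position in prize: pos 0: p→r (+2), pos 1: r→b (+10), pos 2: i→l (+3), pos 3: z→b (+2), pos 4: e→o (+10) — repeating every 3. The shifts repeat in a cycle of length 3: positions 0,1,… shift by +2, +10, +3, then the pattern repeats.
For green: g+2=i, r+10=b, e+3=h, e+2=g, n+10=x.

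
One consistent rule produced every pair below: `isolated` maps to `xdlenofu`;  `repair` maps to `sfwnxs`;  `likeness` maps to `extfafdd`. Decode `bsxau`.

i(8)→x(23) and s(18)→d(3) fit y≡11x+13 (mod 26); the inverse of 11 mod 26 is 19. This is an affine cipher: with a=0,…,z=25, each position x becomes (11x+13) mod 26.
Undoing it on bsxau: b(1)→19·(1−13)≡6=g; s(18)→19·(18−13)≡17=r; x(23)→19·(23−13)≡8=i; a(0)→19·(0−13)≡13=n; u(20)→19·(20−13)≡3=d (all mod 26).

grind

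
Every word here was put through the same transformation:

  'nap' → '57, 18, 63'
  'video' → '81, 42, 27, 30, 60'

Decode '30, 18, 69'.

n(#14)→57 and a(#1)→18: differences scale by 3, so n = 3·pos + 15. Each letter becomes 3×(its alphabet position, a=1..z=26) + 15.
Undoing it on 30, 18, 69: 30→(30−15)÷3=5=e, 18→(18−15)÷3=1=a, 69→(69−15)÷3=18=r.

ear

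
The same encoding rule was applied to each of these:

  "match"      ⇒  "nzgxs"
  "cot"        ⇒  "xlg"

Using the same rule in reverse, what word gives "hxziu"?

scarf

Each pair mirrors across the alphabet (m↔n, a↔z, t↔g): positions sum to 25. Each letter is replaced by its mirror in the alphabet: a↔z, b↔y, c↔x, and so on (the Atbash cipher).
Undoing it on hxziu: h↔s, x↔c, z↔a, i↔r, u↔f.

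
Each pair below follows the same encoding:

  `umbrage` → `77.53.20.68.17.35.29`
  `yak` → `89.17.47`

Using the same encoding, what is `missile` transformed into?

Each letter becomes 3×(its alphabet position, a=1..z=26) + 14.
For missile: m=13→53, i=9→41, s=19→71, s=19→71, i=9→41, l=12→50, e=5→29.

53.41.71.71.41.50.29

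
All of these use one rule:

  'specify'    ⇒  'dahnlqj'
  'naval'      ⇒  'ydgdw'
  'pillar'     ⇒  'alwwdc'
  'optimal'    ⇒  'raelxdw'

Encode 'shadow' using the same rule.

Two shifts are in play — +3 for a/e/i/o/u, +11 for every other letter.
Applying it to shadow: s(cons)+11=d, h(cons)+11=s, a(vowel)+3=d, d(cons)+11=o, o(vowel)+3=r, w(cons)+11=h.

dsdorh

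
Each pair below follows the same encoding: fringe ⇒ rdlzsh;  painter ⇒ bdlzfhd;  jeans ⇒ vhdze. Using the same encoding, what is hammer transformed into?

tdyyhd

Vowels shift forward by 3 and consonants shift forward by 12.
On hammer: h(cons)+12=t, a(vowel)+3=d, m(cons)+12=y, m(cons)+12=y, e(vowel)+3=h, r(cons)+12=d.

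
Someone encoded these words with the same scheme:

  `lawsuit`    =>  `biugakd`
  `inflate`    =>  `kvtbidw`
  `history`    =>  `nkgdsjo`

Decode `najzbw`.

hurdle

l(11)→b(1) and a(0)→i(8) fit y≡23x+8 (mod 26); the inverse of 23 mod 26 is 17. Each letter's alphabet position (a=0..z=25) is mapped through 23·x+8 mod 26 — an affine cipher.
Undoing it on najzbw: n(13)→17·(13−8)≡7=h; a(0)→17·(0−8)≡20=u; j(9)→17·(9−8)≡17=r; z(25)→17·(25−8)≡3=d; b(1)→17·(1−8)≡11=l; w(22)→17·(22−8)≡4=e (all mod 26).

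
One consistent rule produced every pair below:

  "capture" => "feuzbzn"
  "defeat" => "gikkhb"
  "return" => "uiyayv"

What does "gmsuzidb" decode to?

In capture: c→f is +3, a→e is +4, p→u is +5, t→z is +6 — the shift increases by 1 each position. Each letter shifts forward by (position + 3), i.e. 3, 4, 5, … — the shift grows by one for each successive letter.
Reversing it on gmsuzidb: g−3=d, m−4=i, s−5=n, u−6=o, z−7=s, i−8=a, d−9=u, b−10=r.

dinosaur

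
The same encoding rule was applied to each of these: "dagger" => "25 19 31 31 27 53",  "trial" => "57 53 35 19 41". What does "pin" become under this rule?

49 35 45

d(#4)→25 and a(#1)→19: differences scale by 2, so n = 2·pos + 17. Each letter becomes 2×(its alphabet position, a=1..z=26) + 17.
For pin: p=16→49, i=9→35, n=14→45.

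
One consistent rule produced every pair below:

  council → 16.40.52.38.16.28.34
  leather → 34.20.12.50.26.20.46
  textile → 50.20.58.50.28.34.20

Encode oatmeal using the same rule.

40.12.50.36.20.12.34

c(#3)→16 and o(#15)→40: differences scale by 2, so n = 2·pos + 10. With a=1..z=26, the number is 2·pos + 10.
Applying it to oatmeal: o=15→40, a=1→12, t=20→50, m=13→36, e=5→20, a=1→12, l=12→34.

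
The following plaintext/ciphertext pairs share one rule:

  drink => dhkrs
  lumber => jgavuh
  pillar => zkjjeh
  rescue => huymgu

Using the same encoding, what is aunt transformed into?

d(3)→d(3) and r(17)→h(7) fit y≡17x+4 (mod 26); the inverse of 17 mod 26 is 23. This is an affine cipher: with a=0,…,z=25, each position x becomes (17x+4) mod 26.
Applying it to aunt: a(0)→17·0+4≡4=e; u(20)→17·20+4≡6=g; n(13)→17·13+4≡17=r; t(19)→17·19+4≡15=p (all mod 26).

egrp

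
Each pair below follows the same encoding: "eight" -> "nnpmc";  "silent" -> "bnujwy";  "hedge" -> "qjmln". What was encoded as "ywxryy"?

prompt

The shifts repeat in a cycle of length 2: positions 0,1,… shift by +9, +5, then the pattern repeats.
Undoing it on ywxryy: y−9=p, w−5=r, x−9=o, r−5=m, y−9=p, y−5=t.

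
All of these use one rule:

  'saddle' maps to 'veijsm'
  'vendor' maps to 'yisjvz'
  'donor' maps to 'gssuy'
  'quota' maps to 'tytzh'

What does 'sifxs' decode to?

pearl

Each letter shifts forward by (position + 3), i.e. 3, 4, 5, … — the shift grows by one for each successive letter.
Decoding sifxs: s−3=p, i−4=e, f−5=a, x−6=r, s−7=l.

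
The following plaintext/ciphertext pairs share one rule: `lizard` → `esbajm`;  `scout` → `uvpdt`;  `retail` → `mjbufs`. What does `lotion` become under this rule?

opjupm

The output letters match the input read backwards, each shifted +1: lizard reversed is drazil. Two steps: reverse the string, then apply a Caesar shift of +1.
Applying it to lotion: reverse → noitol; then shift: n+1=o, o+1=p, i+1=j, t+1=u, o+1=p, l+1=m.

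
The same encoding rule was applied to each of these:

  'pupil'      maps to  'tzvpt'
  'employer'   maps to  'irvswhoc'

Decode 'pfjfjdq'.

ladybug

In pupil: p→t is +4, u→z is +5, p→v is +6, i→p is +7 — the shift increases by 1 each position. The shift increases by 1 at each position, starting from +4: 4, 5, 6, ….
Reversing it on pfjfjdq: p−4=l, f−5=a, j−6=d, f−7=y, j−8=b, d−9=u, q−10=g.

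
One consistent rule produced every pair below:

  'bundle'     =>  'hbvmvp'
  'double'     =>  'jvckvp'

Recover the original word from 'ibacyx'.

custom

In bundle: b→h is +6, u→b is +7, n→v is +8, d→m is +9 — the shift increases by 1 each position. Each letter shifts forward by (position + 6), i.e. 6, 7, 8, … — the shift grows by one for each successive letter.
Decoding ibacyx: i−6=c, b−7=u, a−8=s, c−9=t, y−10=o, x−11=m.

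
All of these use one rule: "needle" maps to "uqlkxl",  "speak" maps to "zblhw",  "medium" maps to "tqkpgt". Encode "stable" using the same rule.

Shifts by position in needle: pos 0: n→u (+7), pos 1: e→q (+12), pos 2: e→l (+7), pos 3: d→k (+7), pos 4: l→x (+12), pos 5: e→l (+7) — repeating every 3. It's a Vigenère-style cipher with numeric key [7,12,7]: position i shifts by key[i mod 3].
Applying it to stable: s+7=z, t+12=f, a+7=h, b+7=i, l+12=x, e+7=l.

zfhixl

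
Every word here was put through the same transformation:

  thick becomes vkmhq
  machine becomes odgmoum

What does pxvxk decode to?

In thick: t→v is +2, h→k is +3, i→m is +4, c→h is +5 — the shift increases by 1 each position. Each letter shifts forward by (position + 2), i.e. 2, 3, 4, … — the shift grows by one for each successive letter.
Decoding pxvxk: p−2=n, x−3=u, v−4=r, x−5=s, k−6=e.

nurse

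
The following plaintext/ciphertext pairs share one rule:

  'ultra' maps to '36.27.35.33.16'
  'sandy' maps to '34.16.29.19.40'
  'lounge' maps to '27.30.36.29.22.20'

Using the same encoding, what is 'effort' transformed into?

20.21.21.30.33.35

u is letter #21 and maps to 36: an offset of 15. Letters become their 1-based position plus 15 (so a→16, b→17, …).
On effort: e=5→20, f=6→21, f=6→21, o=15→30, r=18→33, t=20→35.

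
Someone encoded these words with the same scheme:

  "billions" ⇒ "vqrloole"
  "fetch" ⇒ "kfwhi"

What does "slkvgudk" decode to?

The output letters match the input read backwards, each shifted +3: billions reversed is snoillib. Two steps: reverse the string, then apply a Caesar shift of +3.
Decoding slkvgudk: shift back: s−3=p, l−3=i, k−3=h, v−3=s, g−3=d, u−3=r, d−3=a, k−3=h → pihsdrah; then reverse → hardship.

hardship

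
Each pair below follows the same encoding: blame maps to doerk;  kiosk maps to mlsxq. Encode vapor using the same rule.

In blame: b→d is +2, l→o is +3, a→e is +4, m→r is +5 — the shift increases by 1 each position. Letter i (0-indexed) is shifted by i+2, so successive shifts are 2, 3, 4, ….
On vapor: v+2=x, a+3=d, p+4=t, o+5=t, r+6=x.

xdttx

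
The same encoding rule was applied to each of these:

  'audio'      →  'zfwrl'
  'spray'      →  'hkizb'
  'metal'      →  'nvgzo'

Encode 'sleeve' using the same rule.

hovvev

Letters are reflected about the middle of the alphabet (position → 25−position): Atbash.
On sleeve: s↔h, l↔o, e↔v, e↔v, v↔e, e↔v.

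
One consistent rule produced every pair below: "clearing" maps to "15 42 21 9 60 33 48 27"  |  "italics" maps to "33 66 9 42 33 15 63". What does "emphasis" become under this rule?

c(#3)→15 and l(#12)→42: differences scale by 3, so n = 3·pos + 6. Each letter becomes 3×(its alphabet position, a=1..z=26) + 6.
On emphasis: e=5→21, m=13→45, p=16→54, h=8→30, a=1→9, s=19→63, i=9→33, s=19→63.

21 45 54 30 9 63 33 63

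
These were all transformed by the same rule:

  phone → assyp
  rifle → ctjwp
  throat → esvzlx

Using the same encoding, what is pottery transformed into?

Shifts by position in phone: pos 0: p→a (+11), pos 1: h→s (+11), pos 2: o→s (+4), pos 3: n→y (+11), pos 4: e→p (+11) — repeating every 3. The shifts repeat in a cycle of length 3: positions 0,1,… shift by +11, +11, +4, then the pattern repeats.
On pottery: p+11=a, o+11=z, t+4=x, t+11=e, e+11=p, r+4=v, y+11=j.

azxepvj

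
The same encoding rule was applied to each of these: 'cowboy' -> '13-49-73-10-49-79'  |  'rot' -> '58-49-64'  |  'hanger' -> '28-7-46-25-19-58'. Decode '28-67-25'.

hug

c(#3)→13 and o(#15)→49: differences scale by 3, so n = 3·pos + 4. With a=1..z=26, the number is 3·pos + 4.
Reversing it on 28-67-25: 28→(28−4)÷3=8=h, 67→(67−4)÷3=21=u, 25→(25−4)÷3=7=g.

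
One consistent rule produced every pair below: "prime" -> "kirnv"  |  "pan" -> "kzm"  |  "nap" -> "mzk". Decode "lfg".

out

Each pair mirrors across the alphabet (p↔k, r↔i, i↔r): positions sum to 25. This is the alphabet-reversal cipher (Atbash): a becomes z, b becomes y, etc.
Decoding lfg: l↔o, f↔u, g↔t.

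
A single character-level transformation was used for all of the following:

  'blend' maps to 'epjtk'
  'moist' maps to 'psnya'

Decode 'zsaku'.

In blend: b→e is +3, l→p is +4, e→j is +5, n→t is +6 — the shift increases by 1 each position. The shift increases by 1 at each position, starting from +3: 3, 4, 5, ….
Decoding zsaku: z−3=w, s−4=o, a−5=v, k−6=e, u−7=n.

woven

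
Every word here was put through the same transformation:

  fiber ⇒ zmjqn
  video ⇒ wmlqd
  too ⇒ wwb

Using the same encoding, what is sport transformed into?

The word is reversed, then every letter is shifted forward by 8.
Applying it to sport: reverse → trops; then shift: t+8=b, r+8=z, o+8=w, p+8=x, s+8=a.

bzwxa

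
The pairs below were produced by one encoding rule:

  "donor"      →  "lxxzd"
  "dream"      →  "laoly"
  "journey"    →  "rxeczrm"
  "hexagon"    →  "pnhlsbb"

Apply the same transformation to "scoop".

Letter i (0-indexed) is shifted by i+8, so successive shifts are 8, 9, 10, ….
Applying it to scoop: s+8=a, c+9=l, o+10=y, o+11=z, p+12=b.

alyzb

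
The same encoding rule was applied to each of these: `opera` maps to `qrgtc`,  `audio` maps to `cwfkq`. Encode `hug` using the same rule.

jwi

Compare letters: o→q is +2, p→r is +2, e→g is +2 — a constant shift. This is a Caesar cipher with shift 2.
For hug: h+2=j, u+2=w, g+2=i.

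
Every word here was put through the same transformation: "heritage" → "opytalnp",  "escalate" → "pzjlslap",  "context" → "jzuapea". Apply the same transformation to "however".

The shift depends on letter class: consonant h→o is +7, but vowel e→p is +11. The rule splits by letter class: vowels +11, consonants +7.
For however: h(cons)+7=o, o(vowel)+11=z, w(cons)+7=d, e(vowel)+11=p, v(cons)+7=c, e(vowel)+11=p, r(cons)+7=y.

ozdpcpy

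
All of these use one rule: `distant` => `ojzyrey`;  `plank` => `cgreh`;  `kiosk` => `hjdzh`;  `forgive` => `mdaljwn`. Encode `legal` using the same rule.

d(3)→o(14) and i(8)→j(9) fit y≡25x+17 (mod 26); the inverse of 25 mod 26 is 25. Treating letters as 0–25, the rule is x ↦ 25x + 17 (mod 26).
Applying it to legal: l(11)→25·11+17≡6=g; e(4)→25·4+17≡13=n; g(6)→25·6+17≡11=l; a(0)→25·0+17≡17=r; l(11)→25·11+17≡6=g (all mod 26).

gnlrg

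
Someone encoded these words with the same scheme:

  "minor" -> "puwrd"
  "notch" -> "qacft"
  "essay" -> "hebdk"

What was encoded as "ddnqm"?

arena

Shifts by position in minor: pos 0: m→p (+3), pos 1: i→u (+12), pos 2: n→w (+9), pos 3: o→r (+3), pos 4: r→d (+12) — repeating every 3. The shifts repeat in a cycle of length 3: positions 0,1,… shift by +3, +12, +9, then the pattern repeats.
Reversing it on ddnqm: d−3=a, d−12=r, n−9=e, q−3=n, m−12=a.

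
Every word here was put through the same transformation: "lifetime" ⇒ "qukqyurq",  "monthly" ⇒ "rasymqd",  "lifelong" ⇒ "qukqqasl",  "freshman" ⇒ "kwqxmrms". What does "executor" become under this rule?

The shift depends on letter class: consonant l→q is +5, but vowel i→u is +12. Vowels shift forward by 12 and consonants shift forward by 5.
On executor: e(vowel)+12=q, x(cons)+5=c, e(vowel)+12=q, c(cons)+5=h, u(vowel)+12=g, t(cons)+5=y, o(vowel)+12=a, r(cons)+5=w.

qcqhgyaw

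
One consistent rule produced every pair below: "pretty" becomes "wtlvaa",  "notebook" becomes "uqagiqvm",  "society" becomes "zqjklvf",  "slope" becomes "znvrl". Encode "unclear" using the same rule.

bpjnlcy

Shifts by position in pretty: pos 0: p→w (+7), pos 1: r→t (+2), pos 2: e→l (+7), pos 3: t→v (+2) — repeating every 2. It's a Vigenère-style cipher with numeric key [7,2]: position i shifts by key[i mod 2].
On unclear: u+7=b, n+2=p, c+7=j, l+2=n, e+7=l, a+2=c, r+7=y.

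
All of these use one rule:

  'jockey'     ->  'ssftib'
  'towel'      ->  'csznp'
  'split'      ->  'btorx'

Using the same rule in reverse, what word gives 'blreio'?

Shifts by position in jockey: pos 0: j→s (+9), pos 1: o→s (+4), pos 2: c→f (+3), pos 3: k→t (+9), pos 4: e→i (+4), pos 5: y→b (+3) — repeating every 3. It's a Vigenère-style cipher with numeric key [9,4,3]: position i shifts by key[i mod 3].
Decoding blreio: b−9=s, l−4=h, r−3=o, e−9=v, i−4=e, o−3=l.

shovel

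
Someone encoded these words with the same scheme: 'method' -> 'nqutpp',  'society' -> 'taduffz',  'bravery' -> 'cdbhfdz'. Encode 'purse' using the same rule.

The shifts repeat in a cycle of length 2: positions 0,1,… shift by +1, +12, then the pattern repeats.
Applying it to purse: p+1=q, u+12=g, r+1=s, s+12=e, e+1=f.

qgsef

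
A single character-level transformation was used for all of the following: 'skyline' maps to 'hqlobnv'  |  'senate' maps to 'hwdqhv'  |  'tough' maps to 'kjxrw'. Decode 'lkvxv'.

The word is reversed, then every letter is shifted forward by 3.
Undoing it on lkvxv: shift back: l−3=i, k−3=h, v−3=s, x−3=u, v−3=s → ihsus; then reverse → sushi.

sushi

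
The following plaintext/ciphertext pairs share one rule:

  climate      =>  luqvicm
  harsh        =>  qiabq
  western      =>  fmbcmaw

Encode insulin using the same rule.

The shift depends on letter class: consonant c→l is +9, but vowel i→q is +8. Vowels shift forward by 8 and consonants shift forward by 9.
Applying it to insulin: i(vowel)+8=q, n(cons)+9=w, s(cons)+9=b, u(vowel)+8=c, l(cons)+9=u, i(vowel)+8=q, n(cons)+9=w.

qwbcuqw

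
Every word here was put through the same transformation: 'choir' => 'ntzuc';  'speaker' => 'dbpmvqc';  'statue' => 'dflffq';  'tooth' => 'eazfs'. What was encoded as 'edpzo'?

Shifts by position in choir: pos 0: c→n (+11), pos 1: h→t (+12), pos 2: o→z (+11), pos 3: i→u (+12) — repeating every 2. It's a Vigenère-style cipher with numeric key [11,12]: position i shifts by key[i mod 2].
Reversing it on edpzo: e−11=t, d−12=r, p−11=e, z−12=n, o−11=d.

trend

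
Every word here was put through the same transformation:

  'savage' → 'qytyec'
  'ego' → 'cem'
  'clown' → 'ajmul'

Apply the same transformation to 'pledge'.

Compare letters: s→q is +24, a→y is +24, v→t is +24 — a constant shift. This is a Caesar cipher with shift 24.
For pledge: p+24=n, l+24=j, e+24=c, d+24=b, g+24=e, e+24=c.

njcbec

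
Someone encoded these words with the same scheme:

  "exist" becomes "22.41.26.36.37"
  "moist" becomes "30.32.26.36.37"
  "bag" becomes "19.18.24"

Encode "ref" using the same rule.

Each letter is replaced by its alphabet position (a=1..z=26) + 17.
On ref: r=18→35, e=5→22, f=6→23.

35.22.23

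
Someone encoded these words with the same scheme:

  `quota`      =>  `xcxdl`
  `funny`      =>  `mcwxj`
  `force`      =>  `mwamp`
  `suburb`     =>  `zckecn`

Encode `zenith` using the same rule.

gmwset

Letter i (0-indexed) is shifted by i+7, so successive shifts are 7, 8, 9, ….
For zenith: z+7=g, e+8=m, n+9=w, i+10=s, t+11=e, h+12=t.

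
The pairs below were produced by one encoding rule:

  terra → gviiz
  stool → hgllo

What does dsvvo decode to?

wheel

Each pair mirrors across the alphabet (t↔g, e↔v, r↔i): positions sum to 25. Letters are reflected about the middle of the alphabet (position → 25−position): Atbash.
Reversing it on dsvvo: d↔w, s↔h, v↔e, v↔e, o↔l.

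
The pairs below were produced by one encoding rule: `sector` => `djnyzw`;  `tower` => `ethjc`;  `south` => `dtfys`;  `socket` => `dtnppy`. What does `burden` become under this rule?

A repeating key of period 2 is used — shifts +11, +5 over and over.
Applying it to burden: b+11=m, u+5=z, r+11=c, d+5=i, e+11=p, n+5=s.

mzcips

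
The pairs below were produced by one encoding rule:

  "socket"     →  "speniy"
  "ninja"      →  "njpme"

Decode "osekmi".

Each letter shifts forward by its position index (0, 1, 2, …) — the shift grows by one for each successive letter.
Undoing it on osekmi: o−0=o, s−1=r, e−2=c, k−3=h, m−4=i, i−5=d.

orchid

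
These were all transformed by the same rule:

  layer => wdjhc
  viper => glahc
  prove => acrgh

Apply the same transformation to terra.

ehccd

The shift depends on letter class: consonant l→w is +11, but vowel a→d is +3. Vowels shift forward by 3 and consonants shift forward by 11.
For terra: t(cons)+11=e, e(vowel)+3=h, r(cons)+11=c, r(cons)+11=c, a(vowel)+3=d.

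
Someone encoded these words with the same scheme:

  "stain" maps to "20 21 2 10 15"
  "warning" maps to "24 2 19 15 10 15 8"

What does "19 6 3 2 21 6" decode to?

rebate

The number is (letter's place in the alphabet, a=1) + 1.
Reversing it on 19 6 3 2 21 6: 19→(19−1)÷1=18=r, 6→(6−1)÷1=5=e, 3→(3−1)÷1=2=b, 2→(2−1)÷1=1=a, 21→(21−1)÷1=20=t, 6→(6−1)÷1=5=e.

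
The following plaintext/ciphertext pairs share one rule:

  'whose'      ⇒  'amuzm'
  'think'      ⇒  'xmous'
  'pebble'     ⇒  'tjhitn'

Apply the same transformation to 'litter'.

In whose: w→a is +4, h→m is +5, o→u is +6, s→z is +7 — the shift increases by 1 each position. Letter i (0-indexed) is shifted by i+4, so successive shifts are 4, 5, 6, ….
Applying it to litter: l+4=p, i+5=n, t+6=z, t+7=a, e+8=m, r+9=a.

pnzama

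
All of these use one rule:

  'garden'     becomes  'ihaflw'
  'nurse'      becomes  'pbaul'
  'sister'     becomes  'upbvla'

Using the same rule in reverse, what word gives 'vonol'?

Shifts by position in garden: pos 0: g→i (+2), pos 1: a→h (+7), pos 2: r→a (+9), pos 3: d→f (+2), pos 4: e→l (+7), pos 5: n→w (+9) — repeating every 3. It's a Vigenère-style cipher with numeric key [2,7,9]: position i shifts by key[i mod 3].
Reversing it on vonol: v−2=t, o−7=h, n−9=e, o−2=m, l−7=e.

theme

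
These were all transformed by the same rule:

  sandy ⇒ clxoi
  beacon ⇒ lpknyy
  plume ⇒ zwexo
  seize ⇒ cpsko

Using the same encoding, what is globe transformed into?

Shifts by position in sandy: pos 0: s→c (+10), pos 1: a→l (+11), pos 2: n→x (+10), pos 3: d→o (+11) — repeating every 2. It's a Vigenère-style cipher with numeric key [10,11]: position i shifts by key[i mod 2].
Applying it to globe: g+10=q, l+11=w, o+10=y, b+11=m, e+10=o.

qwymo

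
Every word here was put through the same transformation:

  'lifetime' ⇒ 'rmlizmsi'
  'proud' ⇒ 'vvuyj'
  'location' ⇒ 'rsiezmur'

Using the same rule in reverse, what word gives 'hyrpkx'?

Shifts by position in lifetime: pos 0: l→r (+6), pos 1: i→m (+4), pos 2: f→l (+6), pos 3: e→i (+4) — repeating every 2. The shifts repeat in a cycle of length 2: positions 0,1,… shift by +6, +4, then the pattern repeats.
Decoding hyrpkx: h−6=b, y−4=u, r−6=l, p−4=l, k−6=e, x−4=t.

bullet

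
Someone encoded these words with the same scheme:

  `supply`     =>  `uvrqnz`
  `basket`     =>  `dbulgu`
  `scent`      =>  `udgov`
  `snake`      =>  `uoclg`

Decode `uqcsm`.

Shifts by position in supply: pos 0: s→u (+2), pos 1: u→v (+1), pos 2: p→r (+2), pos 3: p→q (+1) — repeating every 2. The shifts repeat in a cycle of length 2: positions 0,1,… shift by +2, +1, then the pattern repeats.
Undoing it on uqcsm: u−2=s, q−1=p, c−2=a, s−1=r, m−2=k.

spark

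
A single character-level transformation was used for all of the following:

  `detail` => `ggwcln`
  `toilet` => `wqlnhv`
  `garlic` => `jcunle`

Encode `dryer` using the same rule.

gtbgu

Shifts by position in detail: pos 0: d→g (+3), pos 1: e→g (+2), pos 2: t→w (+3), pos 3: a→c (+2) — repeating every 2. The shifts repeat in a cycle of length 2: positions 0,1,… shift by +3, +2, then the pattern repeats.
For dryer: d+3=g, r+2=t, y+3=b, e+2=g, r+3=u.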